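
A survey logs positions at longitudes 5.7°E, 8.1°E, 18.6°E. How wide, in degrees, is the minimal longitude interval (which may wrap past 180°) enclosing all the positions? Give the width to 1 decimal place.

12.9°

Sort the longitudes: +5.7°, +8.1°, +18.6°.
Eastward gaps between consecutive values (wrapping around): 2.4°, 10.5°, 347.1°.
Largest gap = 347.1° ⇒ minimal covering band is its complement: 360° − 347.1° = 12.9°.
Band runs from +5.7° eastward to +18.6°.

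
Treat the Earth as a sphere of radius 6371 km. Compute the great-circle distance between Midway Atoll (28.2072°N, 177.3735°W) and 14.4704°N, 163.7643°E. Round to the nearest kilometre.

Δλ = 163.7643 − -177.3735 = 341.1378°; wrapped into (−180°, 180°]: -18.8622°.
Δφ = 14.4704 − 28.2072 = -13.7368°.
a = sin²(Δφ/2) + cos φ₁ · cos φ₂ · sin²(Δλ/2) = 0.037213.
c = 2·atan2(√a, √(1−a)) = 0.38825 rad → d = 6371·c ≈ 2473.52 km.

2474 km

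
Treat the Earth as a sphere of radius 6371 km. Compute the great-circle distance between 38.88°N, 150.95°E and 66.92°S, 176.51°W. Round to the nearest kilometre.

12084 km

Δλ = -176.51 − 150.95 = -327.46°; wrapped into (−180°, 180°]: 32.54°.
Δφ = -66.92 − 38.88 = -105.80°.
a = sin²(Δφ/2) + cos φ₁ · cos φ₂ · sin²(Δλ/2) = 0.660093.
c = 2·atan2(√a, √(1−a)) = 1.89672 rad → d = 6371·c ≈ 12084.02 km.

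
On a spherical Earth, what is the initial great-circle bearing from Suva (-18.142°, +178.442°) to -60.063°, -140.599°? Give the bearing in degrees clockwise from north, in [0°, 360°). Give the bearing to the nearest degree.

Δλ = -140.599 − 178.442 = -319.041°; wrapped into (−180°, 180°]: 40.959°.
θ = atan2( sin Δλ · cos φ₂ , cos φ₁ · sin φ₂ − sin φ₁ · cos φ₂ · cos Δλ )
  = atan2(0.32713, -0.70615) = 155.143° → normalised to [0°, 360°): 155.143°.

155°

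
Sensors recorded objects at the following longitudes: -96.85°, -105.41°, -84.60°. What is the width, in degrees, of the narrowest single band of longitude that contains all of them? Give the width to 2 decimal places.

20.81°

Sort the longitudes: -105.41°, -96.85°, -84.60°.
Eastward gaps between consecutive values (wrapping around): 8.56°, 12.25°, 339.19°.
Largest gap = 339.19° ⇒ minimal covering band is its complement: 360° − 339.19° = 20.81°.
Band runs from -105.41° eastward to -84.60°.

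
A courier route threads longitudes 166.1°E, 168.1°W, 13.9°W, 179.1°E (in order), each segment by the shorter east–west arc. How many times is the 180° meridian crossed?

Leg 1: +166.1° → -168.1°, shortest Δλ = 25.8° (east) — crosses 180°.
Leg 2: -168.1° → -13.9°, shortest Δλ = 154.2° (east) — does not cross 180°.
Leg 3: -13.9° → +179.1°, shortest Δλ = -167.0° (west) — crosses 180°.
Total crossings: 2.

2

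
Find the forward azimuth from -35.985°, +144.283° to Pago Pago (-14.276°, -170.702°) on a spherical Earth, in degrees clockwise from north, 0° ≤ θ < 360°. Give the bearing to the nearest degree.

74°

Δλ = -170.702 − 144.283 = -314.985°; wrapped into (−180°, 180°]: 45.015°.
θ = atan2( sin Δλ · cos φ₂ , cos φ₁ · sin φ₂ − sin φ₁ · cos φ₂ · cos Δλ )
  = atan2(0.68545, 0.20301) = 73.503° → normalised to [0°, 360°): 73.503°.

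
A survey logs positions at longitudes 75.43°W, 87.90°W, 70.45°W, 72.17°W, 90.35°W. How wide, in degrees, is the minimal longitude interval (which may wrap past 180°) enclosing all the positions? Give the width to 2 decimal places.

Sort the longitudes: -90.35°, -87.90°, -75.43°, -72.17°, -70.45°.
Eastward gaps between consecutive values (wrapping around): 2.45°, 12.47°, 3.26°, 1.72°, 340.10°.
Largest gap = 340.10° ⇒ minimal covering band is its complement: 360° − 340.10° = 19.90°.
Band runs from -90.35° eastward to -70.45°.

19.90°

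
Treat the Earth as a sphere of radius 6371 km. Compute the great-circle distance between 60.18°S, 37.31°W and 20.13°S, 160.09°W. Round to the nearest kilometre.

9716 km

Δλ = -160.09 − -37.31 = -122.78°.
Δφ = -20.13 − -60.18 = 40.05°.
a = sin²(Δφ/2) + cos φ₁ · cos φ₂ · sin²(Δλ/2) = 0.477102.
c = 2·atan2(√a, √(1−a)) = 1.52498 rad → d = 6371·c ≈ 9715.67 km.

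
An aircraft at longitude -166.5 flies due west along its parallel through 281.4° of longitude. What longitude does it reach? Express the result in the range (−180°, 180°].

Start at -166.5°; shift −281.4° → -447.9°.
-447.9° lies outside (−180°, 180°]; add 360° → -87.9°.

-87.9°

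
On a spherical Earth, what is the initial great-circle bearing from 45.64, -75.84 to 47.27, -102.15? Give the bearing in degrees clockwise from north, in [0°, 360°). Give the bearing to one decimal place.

Δλ = -102.15 − -75.84 = -26.31°.
θ = atan2( sin Δλ · cos φ₂ , cos φ₁ · sin φ₂ − sin φ₁ · cos φ₂ · cos Δλ )
  = atan2(-0.30075, 0.07870) = -75.336° → normalised to [0°, 360°): 284.664°.

284.7°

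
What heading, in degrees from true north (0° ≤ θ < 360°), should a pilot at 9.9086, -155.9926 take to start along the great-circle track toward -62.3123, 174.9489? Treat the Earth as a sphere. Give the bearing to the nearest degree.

193°

Δλ = 174.9489 − -155.9926 = 330.9415°; wrapped into (−180°, 180°]: -29.0585°.
θ = atan2( sin Δλ · cos φ₂ , cos φ₁ · sin φ₂ − sin φ₁ · cos φ₂ · cos Δλ )
  = atan2(-0.22568, -0.94218) = -166.530° → normalised to [0°, 360°): 193.470°.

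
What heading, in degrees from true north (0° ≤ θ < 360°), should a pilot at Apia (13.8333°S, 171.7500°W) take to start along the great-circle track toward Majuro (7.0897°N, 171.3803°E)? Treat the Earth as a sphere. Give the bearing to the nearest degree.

Δλ = 171.3803 − -171.7500 = 343.1303°; wrapped into (−180°, 180°]: -16.8697°.
θ = atan2( sin Δλ · cos φ₂ , cos φ₁ · sin φ₂ − sin φ₁ · cos φ₂ · cos Δλ )
  = atan2(-0.28798, 0.34690) = -39.697° → normalised to [0°, 360°): 320.303°.

320°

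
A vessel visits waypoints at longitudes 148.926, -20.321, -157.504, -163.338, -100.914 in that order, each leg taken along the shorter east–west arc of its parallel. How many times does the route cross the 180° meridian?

0

Leg 1: +148.926° → -20.321°, shortest Δλ = -169.247° (west) — does not cross 180°.
Leg 2: -20.321° → -157.504°, shortest Δλ = -137.183° (west) — does not cross 180°.
Leg 3: -157.504° → -163.338°, shortest Δλ = -5.834° (west) — does not cross 180°.
Leg 4: -163.338° → -100.914°, shortest Δλ = 62.424° (east) — does not cross 180°.
Total crossings: 0.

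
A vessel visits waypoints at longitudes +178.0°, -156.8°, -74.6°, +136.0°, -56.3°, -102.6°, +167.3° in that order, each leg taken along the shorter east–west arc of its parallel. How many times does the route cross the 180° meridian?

Leg 1: +178.0° → -156.8°, shortest Δλ = 25.2° (east) — crosses 180°.
Leg 2: -156.8° → -74.6°, shortest Δλ = 82.2° (east) — does not cross 180°.
Leg 3: -74.6° → +136.0°, shortest Δλ = -149.4° (west) — crosses 180°.
Leg 4: +136.0° → -56.3°, shortest Δλ = 167.7° (east) — crosses 180°.
Leg 5: -56.3° → -102.6°, shortest Δλ = -46.3° (west) — does not cross 180°.
Leg 6: -102.6° → +167.3°, shortest Δλ = -90.1° (west) — crosses 180°.
Total crossings: 4.

4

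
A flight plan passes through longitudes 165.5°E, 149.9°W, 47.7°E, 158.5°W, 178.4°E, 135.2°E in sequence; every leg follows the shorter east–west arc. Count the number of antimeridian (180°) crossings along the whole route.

Leg 1: +165.5° → -149.9°, shortest Δλ = 44.6° (east) — crosses 180°.
Leg 2: -149.9° → +47.7°, shortest Δλ = -162.4° (west) — crosses 180°.
Leg 3: +47.7° → -158.5°, shortest Δλ = 153.8° (east) — crosses 180°.
Leg 4: -158.5° → +178.4°, shortest Δλ = -23.1° (west) — crosses 180°.
Leg 5: +178.4° → +135.2°, shortest Δλ = -43.2° (west) — does not cross 180°.
Total crossings: 4.

4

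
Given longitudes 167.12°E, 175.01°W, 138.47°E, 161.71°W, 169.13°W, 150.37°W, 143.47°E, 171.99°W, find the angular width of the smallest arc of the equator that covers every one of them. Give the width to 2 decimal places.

Sort the longitudes: -175.01°, -171.99°, -169.13°, -161.71°, -150.37°, +138.47°, +143.47°, +167.12°.
Eastward gaps between consecutive values (wrapping around): 3.02°, 2.86°, 7.42°, 11.34°, 288.84°, 5.00°, 23.65°, 17.87°.
Largest gap = 288.84° ⇒ minimal covering band is its complement: 360° − 288.84° = 71.16°.
Band runs from +138.47° eastward to -150.37°, crossing the antimeridian.

71.16°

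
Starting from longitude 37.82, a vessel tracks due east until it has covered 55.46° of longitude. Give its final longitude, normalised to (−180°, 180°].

+93.28°

Start at +37.82°; shift +55.46° → +93.28°.
+93.28° already lies in (−180°, 180°].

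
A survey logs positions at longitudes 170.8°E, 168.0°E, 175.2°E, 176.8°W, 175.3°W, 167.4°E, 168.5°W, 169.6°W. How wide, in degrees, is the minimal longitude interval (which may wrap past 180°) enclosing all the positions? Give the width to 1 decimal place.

Sort the longitudes: -176.8°, -175.3°, -169.6°, -168.5°, +167.4°, +168.0°, +170.8°, +175.2°.
Eastward gaps between consecutive values (wrapping around): 1.5°, 5.7°, 1.1°, 335.9°, 0.6°, 2.8°, 4.4°, 8.0°.
Largest gap = 335.9° ⇒ minimal covering band is its complement: 360° − 335.9° = 24.1°.
Band runs from +167.4° eastward to -168.5°, crossing the antimeridian.

24.1°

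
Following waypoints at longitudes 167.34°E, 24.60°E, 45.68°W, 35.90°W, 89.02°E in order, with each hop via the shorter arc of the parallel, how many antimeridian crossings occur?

Leg 1: +167.34° → +24.60°, shortest Δλ = -142.74° (west) — does not cross 180°.
Leg 2: +24.60° → -45.68°, shortest Δλ = -70.28° (west) — does not cross 180°.
Leg 3: -45.68° → -35.90°, shortest Δλ = 9.78° (east) — does not cross 180°.
Leg 4: -35.90° → +89.02°, shortest Δλ = 124.92° (east) — does not cross 180°.
Total crossings: 0.

0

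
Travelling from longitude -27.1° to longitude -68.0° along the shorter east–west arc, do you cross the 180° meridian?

Signed shortest Δλ = ((-68.0 − -27.1 + 180) mod 360) − 180 = -40.9°.
Going west by 40.9° from -27.1° reaches -68.0° without touching 180°.

No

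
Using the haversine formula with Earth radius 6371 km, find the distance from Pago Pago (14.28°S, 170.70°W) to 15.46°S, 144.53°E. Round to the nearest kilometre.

4805 km

Δλ = 144.53 − -170.70 = 315.23°; wrapped into (−180°, 180°]: -44.77°.
Δφ = -15.46 − -14.28 = -1.18°.
a = sin²(Δφ/2) + cos φ₁ · cos φ₂ · sin²(Δλ/2) = 0.135570.
c = 2·atan2(√a, √(1−a)) = 0.75414 rad → d = 6371·c ≈ 4804.62 km.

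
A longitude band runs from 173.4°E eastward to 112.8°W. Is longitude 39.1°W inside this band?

Band width going east from +173.4° to -112.8°: ((-112.8 − 173.4) mod 360) = 73.8°.
Offset of -39.1° east of the west edge: ((-39.1 − 173.4) mod 360) = 147.5°.
147.5° > 73.8° ⇒ outside.

No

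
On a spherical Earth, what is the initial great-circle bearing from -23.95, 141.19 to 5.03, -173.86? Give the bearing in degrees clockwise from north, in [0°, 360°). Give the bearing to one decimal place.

Δλ = -173.86 − 141.19 = -315.05°; wrapped into (−180°, 180°]: 44.95°.
θ = atan2( sin Δλ · cos φ₂ , cos φ₁ · sin φ₂ − sin φ₁ · cos φ₂ · cos Δλ )
  = atan2(0.70377, 0.36631) = 62.503° → normalised to [0°, 360°): 62.503°.

62.5°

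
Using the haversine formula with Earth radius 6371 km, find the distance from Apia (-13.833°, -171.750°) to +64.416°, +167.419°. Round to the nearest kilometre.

8879 km

Δλ = 167.419 − -171.750 = 339.169°; wrapped into (−180°, 180°]: -20.831°.
Δφ = 64.416 − -13.833 = 78.249°.
a = sin²(Δφ/2) + cos φ₁ · cos φ₂ · sin²(Δλ/2) = 0.411875.
c = 2·atan2(√a, √(1−a)) = 1.39362 rad → d = 6371·c ≈ 8878.76 km.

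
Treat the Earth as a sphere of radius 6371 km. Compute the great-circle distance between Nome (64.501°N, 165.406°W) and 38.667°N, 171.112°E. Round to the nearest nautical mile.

Δλ = 171.112 − -165.406 = 336.518°; wrapped into (−180°, 180°]: -23.482°.
Δφ = 38.667 − 64.501 = -25.834°.
a = sin²(Δφ/2) + cos φ₁ · cos φ₂ · sin²(Δλ/2) = 0.063888.
c = 2·atan2(√a, √(1−a)) = 0.51106 rad → d = 6371·c ≈ 3255.99 km ≈ 1758.10 nmi.

1758 nmi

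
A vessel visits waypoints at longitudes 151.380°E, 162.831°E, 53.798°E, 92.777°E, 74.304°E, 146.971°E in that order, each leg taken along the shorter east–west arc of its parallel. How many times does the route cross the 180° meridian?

Leg 1: +151.380° → +162.831°, shortest Δλ = 11.451° (east) — does not cross 180°.
Leg 2: +162.831° → +53.798°, shortest Δλ = -109.033° (west) — does not cross 180°.
Leg 3: +53.798° → +92.777°, shortest Δλ = 38.979° (east) — does not cross 180°.
Leg 4: +92.777° → +74.304°, shortest Δλ = -18.473° (west) — does not cross 180°.
Leg 5: +74.304° → +146.971°, shortest Δλ = 72.667° (east) — does not cross 180°.
Total crossings: 0.

0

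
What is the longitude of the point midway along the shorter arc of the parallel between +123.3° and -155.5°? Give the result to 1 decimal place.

+163.9°

Signed shortest Δλ from +123.3° to -155.5° is +81.2°.
Midpoint longitude = +123.3° + (+81.2°)/2 = +123.3° + 40.6° = +163.9°.
(The naïve average (+123.3 + -155.5)/2 = -16.1° is on the wrong side of the globe.)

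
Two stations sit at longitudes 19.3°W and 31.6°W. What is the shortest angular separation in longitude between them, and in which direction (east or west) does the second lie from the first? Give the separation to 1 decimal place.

Raw difference: -31.6 − -19.3 = -12.3°.
Normalise into (−180°, 180°]: -12.3° stays -12.3°.
Negative ⇒ the second point lies to the west; separation 12.3°.

12.3° west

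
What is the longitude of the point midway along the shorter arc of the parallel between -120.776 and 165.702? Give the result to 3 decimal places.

-157.537°

Signed shortest Δλ from -120.776° to +165.702° is -73.522°.
Midpoint longitude = -120.776° + (-73.522°)/2 = -120.776° − 36.761° = -157.537°.
(The naïve average (-120.776 + +165.702)/2 = 22.463° is on the wrong side of the globe.)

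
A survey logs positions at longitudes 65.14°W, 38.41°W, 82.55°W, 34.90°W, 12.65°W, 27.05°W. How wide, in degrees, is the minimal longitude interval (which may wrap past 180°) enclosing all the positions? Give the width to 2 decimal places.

Sort the longitudes: -82.55°, -65.14°, -38.41°, -34.90°, -27.05°, -12.65°.
Eastward gaps between consecutive values (wrapping around): 17.41°, 26.73°, 3.51°, 7.85°, 14.40°, 290.10°.
Largest gap = 290.10° ⇒ minimal covering band is its complement: 360° − 290.10° = 69.90°.
Band runs from -82.55° eastward to -12.65°.

69.90°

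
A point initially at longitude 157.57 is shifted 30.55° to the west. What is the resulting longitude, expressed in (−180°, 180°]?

+127.02°

Start at +157.57°; shift −30.55° → +127.02°.
+127.02° already lies in (−180°, 180°].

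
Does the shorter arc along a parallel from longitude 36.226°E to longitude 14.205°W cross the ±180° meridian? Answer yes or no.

No

Signed shortest Δλ = ((-14.205 − 36.226 + 180) mod 360) − 180 = -50.431°.
Going west by 50.431° from +36.226° reaches -14.205° without touching 180°.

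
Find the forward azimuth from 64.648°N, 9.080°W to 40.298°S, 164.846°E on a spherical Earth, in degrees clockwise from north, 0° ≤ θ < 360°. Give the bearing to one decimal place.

11.2°

Δλ = 164.846 − -9.080 = 173.926°.
θ = atan2( sin Δλ · cos φ₂ , cos φ₁ · sin φ₂ − sin φ₁ · cos φ₂ · cos Δλ )
  = atan2(0.08070, 0.40844) = 11.177° → normalised to [0°, 360°): 11.177°.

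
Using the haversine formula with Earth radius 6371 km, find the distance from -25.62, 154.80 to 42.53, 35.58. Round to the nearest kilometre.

Δλ = 35.58 − 154.80 = -119.22°.
Δφ = 42.53 − -25.62 = 68.15°.
a = sin²(Δφ/2) + cos φ₁ · cos φ₂ · sin²(Δλ/2) = 0.808332.
c = 2·atan2(√a, √(1−a)) = 2.23529 rad → d = 6371·c ≈ 14241.05 km.

14241 km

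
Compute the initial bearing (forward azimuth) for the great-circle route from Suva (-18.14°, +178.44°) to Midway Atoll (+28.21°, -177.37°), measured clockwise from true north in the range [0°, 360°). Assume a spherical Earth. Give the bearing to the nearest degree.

5°

Δλ = -177.37 − 178.44 = -355.81°; wrapped into (−180°, 180°]: 4.19°.
θ = atan2( sin Δλ · cos φ₂ , cos φ₁ · sin φ₂ − sin φ₁ · cos φ₂ · cos Δλ )
  = atan2(0.06439, 0.72284) = 5.090° → normalised to [0°, 360°): 5.090°.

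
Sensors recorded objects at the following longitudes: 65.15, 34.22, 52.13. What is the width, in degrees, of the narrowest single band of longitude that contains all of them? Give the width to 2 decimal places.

30.93°

Sort the longitudes: +34.22°, +52.13°, +65.15°.
Eastward gaps between consecutive values (wrapping around): 17.91°, 13.02°, 329.07°.
Largest gap = 329.07° ⇒ minimal covering band is its complement: 360° − 329.07° = 30.93°.
Band runs from +34.22° eastward to +65.15°.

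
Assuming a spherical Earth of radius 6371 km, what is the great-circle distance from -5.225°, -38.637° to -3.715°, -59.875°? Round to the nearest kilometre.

Δλ = -59.875 − -38.637 = -21.238°.
Δφ = -3.715 − -5.225 = 1.510°.
a = sin²(Δφ/2) + cos φ₁ · cos φ₂ · sin²(Δλ/2) = 0.033920.
c = 2·atan2(√a, √(1−a)) = 0.37046 rad → d = 6371·c ≈ 2360.20 km.

2360 km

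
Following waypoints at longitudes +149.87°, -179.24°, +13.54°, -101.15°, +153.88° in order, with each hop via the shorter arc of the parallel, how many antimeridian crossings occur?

Leg 1: +149.87° → -179.24°, shortest Δλ = 30.89° (east) — crosses 180°.
Leg 2: -179.24° → +13.54°, shortest Δλ = -167.22° (west) — crosses 180°.
Leg 3: +13.54° → -101.15°, shortest Δλ = -114.69° (west) — does not cross 180°.
Leg 4: -101.15° → +153.88°, shortest Δλ = -104.97° (west) — crosses 180°.
Total crossings: 3.

3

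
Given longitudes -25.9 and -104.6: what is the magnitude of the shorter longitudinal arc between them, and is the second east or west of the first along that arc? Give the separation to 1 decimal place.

Raw difference: -104.6 − -25.9 = -78.7°.
Normalise into (−180°, 180°]: -78.7° stays -78.7°.
Negative ⇒ the second point lies to the west; separation 78.7°.

78.7° west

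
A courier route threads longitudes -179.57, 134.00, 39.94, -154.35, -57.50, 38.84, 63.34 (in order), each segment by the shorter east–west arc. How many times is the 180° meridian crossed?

Leg 1: -179.57° → +134.00°, shortest Δλ = -46.43° (west) — crosses 180°.
Leg 2: +134.00° → +39.94°, shortest Δλ = -94.06° (west) — does not cross 180°.
Leg 3: +39.94° → -154.35°, shortest Δλ = 165.71° (east) — crosses 180°.
Leg 4: -154.35° → -57.50°, shortest Δλ = 96.85° (east) — does not cross 180°.
Leg 5: -57.50° → +38.84°, shortest Δλ = 96.34° (east) — does not cross 180°.
Leg 6: +38.84° → +63.34°, shortest Δλ = 24.5° (east) — does not cross 180°.
Total crossings: 2.

2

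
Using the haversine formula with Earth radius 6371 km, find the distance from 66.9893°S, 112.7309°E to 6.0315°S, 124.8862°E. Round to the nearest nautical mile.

Δλ = 124.8862 − 112.7309 = 12.1553°.
Δφ = -6.0315 − -66.9893 = 60.9578°.
a = sin²(Δφ/2) + cos φ₁ · cos φ₂ · sin²(Δλ/2) = 0.261631.
c = 2·atan2(√a, √(1−a)) = 1.07386 rad → d = 6371·c ≈ 6841.54 km ≈ 3694.13 nmi.

3694 nmi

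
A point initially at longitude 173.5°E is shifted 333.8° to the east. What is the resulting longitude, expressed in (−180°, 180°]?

Start at +173.5°; shift +333.8° → +507.3°.
+507.3° lies outside (−180°, 180°]; subtract 360° → +147.3°.

147.3°E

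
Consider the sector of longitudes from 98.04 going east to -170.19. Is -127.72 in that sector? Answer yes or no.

Band width going east from +98.04° to -170.19°: ((-170.19 − 98.04) mod 360) = 91.77°.
Offset of -127.72° east of the west edge: ((-127.72 − 98.04) mod 360) = 134.24°.
134.24° > 91.77° ⇒ outside.

No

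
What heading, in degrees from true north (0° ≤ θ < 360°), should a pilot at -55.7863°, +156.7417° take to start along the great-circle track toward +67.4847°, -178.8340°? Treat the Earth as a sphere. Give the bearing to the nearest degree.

11°

Δλ = -178.8340 − 156.7417 = -335.5757°; wrapped into (−180°, 180°]: 24.4243°.
θ = atan2( sin Δλ · cos φ₂ , cos φ₁ · sin φ₂ − sin φ₁ · cos φ₂ · cos Δλ )
  = atan2(0.15834, 0.80775) = 11.091° → normalised to [0°, 360°): 11.091°.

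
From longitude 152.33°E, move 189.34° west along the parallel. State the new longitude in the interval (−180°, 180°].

37.01°W

Start at +152.33°; shift −189.34° → -37.01°.
-37.01° already lies in (−180°, 180°].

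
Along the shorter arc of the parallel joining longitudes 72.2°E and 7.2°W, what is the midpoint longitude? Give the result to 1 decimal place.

Signed shortest Δλ from +72.2° to -7.2° is -79.4°.
Midpoint longitude = +72.2° + (-79.4°)/2 = +72.2° − 39.7° = +32.5°.

32.5°E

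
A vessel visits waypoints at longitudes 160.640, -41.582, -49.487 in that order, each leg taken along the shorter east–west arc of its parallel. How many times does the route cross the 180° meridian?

1

Leg 1: +160.640° → -41.582°, shortest Δλ = 157.778° (east) — crosses 180°.
Leg 2: -41.582° → -49.487°, shortest Δλ = -7.905° (west) — does not cross 180°.
Total crossings: 1.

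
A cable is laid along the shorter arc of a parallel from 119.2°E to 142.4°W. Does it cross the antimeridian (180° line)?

Yes

Naïve |-142.4 − 119.2| = 261.6° > 180°, so the shorter arc goes the other way round — across 180°.
Signed shortest Δλ = ((-142.4 − 119.2 + 180) mod 360) − 180 = 98.4°.
Going east by 98.4° from +119.2° passes through 180° before reaching -142.4°.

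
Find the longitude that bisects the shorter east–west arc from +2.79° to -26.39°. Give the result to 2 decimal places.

Signed shortest Δλ from +2.79° to -26.39° is -29.18°.
Midpoint longitude = +2.79° + (-29.18°)/2 = +2.79° − 14.59° = -11.80°.

-11.80°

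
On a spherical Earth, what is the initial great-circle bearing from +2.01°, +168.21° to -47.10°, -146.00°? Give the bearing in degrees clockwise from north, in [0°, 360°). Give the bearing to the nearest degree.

147°

Δλ = -146.00 − 168.21 = -314.21°; wrapped into (−180°, 180°]: 45.79°.
θ = atan2( sin Δλ · cos φ₂ , cos φ₁ · sin φ₂ − sin φ₁ · cos φ₂ · cos Δλ )
  = atan2(0.48793, -0.74874) = 146.909° → normalised to [0°, 360°): 146.909°.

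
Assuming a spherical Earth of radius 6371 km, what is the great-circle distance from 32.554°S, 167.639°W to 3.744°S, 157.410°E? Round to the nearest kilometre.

Δλ = 157.410 − -167.639 = 325.049°; wrapped into (−180°, 180°]: -34.951°.
Δφ = -3.744 − -32.554 = 28.810°.
a = sin²(Δφ/2) + cos φ₁ · cos φ₂ · sin²(Δλ/2) = 0.137737.
c = 2·atan2(√a, √(1−a)) = 0.76045 rad → d = 6371·c ≈ 4844.82 km.

4845 km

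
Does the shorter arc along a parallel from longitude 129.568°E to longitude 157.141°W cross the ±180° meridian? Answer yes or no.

Naïve |-157.141 − 129.568| = 286.709° > 180°, so the shorter arc goes the other way round — across 180°.
Signed shortest Δλ = ((-157.141 − 129.568 + 180) mod 360) − 180 = 73.291°.
Going east by 73.291° from +129.568° passes through 180° before reaching -157.141°.

Yes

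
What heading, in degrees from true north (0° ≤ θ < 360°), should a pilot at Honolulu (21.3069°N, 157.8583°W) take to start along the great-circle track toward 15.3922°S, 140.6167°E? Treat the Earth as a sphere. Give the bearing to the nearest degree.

244°

Δλ = 140.6167 − -157.8583 = 298.4750°; wrapped into (−180°, 180°]: -61.5250°.
θ = atan2( sin Δλ · cos φ₂ , cos φ₁ · sin φ₂ − sin φ₁ · cos φ₂ · cos Δλ )
  = atan2(-0.84750, -0.41431) = -116.052° → normalised to [0°, 360°): 243.948°.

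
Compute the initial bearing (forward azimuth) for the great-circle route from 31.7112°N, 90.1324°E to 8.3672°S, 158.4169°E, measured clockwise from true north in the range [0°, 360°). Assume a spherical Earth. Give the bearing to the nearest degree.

Δλ = 158.4169 − 90.1324 = 68.2845°.
θ = atan2( sin Δλ · cos φ₂ , cos φ₁ · sin φ₂ − sin φ₁ · cos φ₂ · cos Δλ )
  = atan2(0.91914, -0.31621) = 108.984° → normalised to [0°, 360°): 108.984°.

109°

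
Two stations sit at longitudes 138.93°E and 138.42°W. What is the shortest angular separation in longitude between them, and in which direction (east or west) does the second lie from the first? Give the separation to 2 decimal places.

Raw difference: -138.42 − 138.93 = -277.35°.
Normalise into (−180°, 180°]: -277.35° + 360° = 82.65°.
Positive ⇒ the second point lies to the east; separation 82.65°.

82.65° east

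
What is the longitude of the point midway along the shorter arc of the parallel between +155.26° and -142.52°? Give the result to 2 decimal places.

-173.63°

Signed shortest Δλ from +155.26° to -142.52° is +62.22°.
Midpoint longitude = +155.26° + (+62.22°)/2 = +155.26° + 31.11° = +186.37°.
Normalise into (−180°, 180°]: -173.63°.
(The naïve average (+155.26 + -142.52)/2 = 6.37° is on the wrong side of the globe.)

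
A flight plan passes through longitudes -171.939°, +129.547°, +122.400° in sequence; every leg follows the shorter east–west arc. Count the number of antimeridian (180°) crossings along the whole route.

1

Leg 1: -171.939° → +129.547°, shortest Δλ = -58.514° (west) — crosses 180°.
Leg 2: +129.547° → +122.400°, shortest Δλ = -7.147° (west) — does not cross 180°.
Total crossings: 1.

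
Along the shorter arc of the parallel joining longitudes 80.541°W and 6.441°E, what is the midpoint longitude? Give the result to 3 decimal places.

Signed shortest Δλ from -80.541° to +6.441° is +86.982°.
Midpoint longitude = -80.541° + (+86.982°)/2 = -80.541° + 43.491° = -37.050°.

37.050°W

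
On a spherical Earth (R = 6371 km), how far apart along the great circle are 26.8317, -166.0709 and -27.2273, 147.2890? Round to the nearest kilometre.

7809 km

Δλ = 147.2890 − -166.0709 = 313.3599°; wrapped into (−180°, 180°]: -46.6401°.
Δφ = -27.2273 − 26.8317 = -54.0590°.
a = sin²(Δφ/2) + cos φ₁ · cos φ₂ · sin²(Δλ/2) = 0.330868.
c = 2·atan2(√a, √(1−a)) = 1.22573 rad → d = 6371·c ≈ 7809.10 km.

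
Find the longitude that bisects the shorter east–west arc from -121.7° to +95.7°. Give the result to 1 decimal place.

+167.0°

Signed shortest Δλ from -121.7° to +95.7° is -142.6°.
Midpoint longitude = -121.7° + (-142.6°)/2 = -121.7° − 71.3° = -193.0°.
Normalise into (−180°, 180°]: +167.0°.
(The naïve average (-121.7 + +95.7)/2 = -13.0° is on the wrong side of the globe.)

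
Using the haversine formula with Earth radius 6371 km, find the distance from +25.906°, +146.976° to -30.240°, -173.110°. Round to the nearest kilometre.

7552 km

Δλ = -173.110 − 146.976 = -320.086°; wrapped into (−180°, 180°]: 39.914°.
Δφ = -30.240 − 25.906 = -56.146°.
a = sin²(Δφ/2) + cos φ₁ · cos φ₂ · sin²(Δλ/2) = 0.311991.
c = 2·atan2(√a, √(1−a)) = 1.18530 rad → d = 6371·c ≈ 7551.55 km.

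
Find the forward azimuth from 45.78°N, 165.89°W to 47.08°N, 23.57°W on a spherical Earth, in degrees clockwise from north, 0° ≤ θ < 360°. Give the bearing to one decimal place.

24.9°

Δλ = -23.57 − -165.89 = 142.32°.
θ = atan2( sin Δλ · cos φ₂ , cos φ₁ · sin φ₂ − sin φ₁ · cos φ₂ · cos Δλ )
  = atan2(0.41625, 0.89697) = 24.894° → normalised to [0°, 360°): 24.894°.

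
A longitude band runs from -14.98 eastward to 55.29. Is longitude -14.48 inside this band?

Yes

Band width going east from -14.98° to +55.29°: ((55.29 − -14.98) mod 360) = 70.27°.
Offset of -14.48° east of the west edge: ((-14.48 − -14.98) mod 360) = 0.50°.
0.50° ≤ 70.27° ⇒ inside.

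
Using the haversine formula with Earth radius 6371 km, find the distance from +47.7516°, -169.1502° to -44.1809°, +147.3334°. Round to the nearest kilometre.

11072 km

Δλ = 147.3334 − -169.1502 = 316.4836°; wrapped into (−180°, 180°]: -43.5164°.
Δφ = -44.1809 − 47.7516 = -91.9325°.
a = sin²(Δφ/2) + cos φ₁ · cos φ₂ · sin²(Δλ/2) = 0.583116.
c = 2·atan2(√a, √(1−a)) = 1.73780 rad → d = 6371·c ≈ 11071.55 km.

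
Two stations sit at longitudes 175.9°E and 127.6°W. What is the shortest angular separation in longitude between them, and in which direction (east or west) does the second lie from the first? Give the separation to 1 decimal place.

Raw difference: -127.6 − 175.9 = -303.5°.
Normalise into (−180°, 180°]: -303.5° + 360° = 56.5°.
Positive ⇒ the second point lies to the east; separation 56.5°.

56.5° east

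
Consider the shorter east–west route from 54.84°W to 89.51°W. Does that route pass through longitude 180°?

Signed shortest Δλ = ((-89.51 − -54.84 + 180) mod 360) − 180 = -34.67°.
Going west by 34.67° from -54.84° reaches -89.51° without touching 180°.

No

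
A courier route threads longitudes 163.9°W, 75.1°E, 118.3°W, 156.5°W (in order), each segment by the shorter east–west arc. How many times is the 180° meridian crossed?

Leg 1: -163.9° → +75.1°, shortest Δλ = -121.0° (west) — crosses 180°.
Leg 2: +75.1° → -118.3°, shortest Δλ = 166.6° (east) — crosses 180°.
Leg 3: -118.3° → -156.5°, shortest Δλ = -38.2° (west) — does not cross 180°.
Total crossings: 2.

2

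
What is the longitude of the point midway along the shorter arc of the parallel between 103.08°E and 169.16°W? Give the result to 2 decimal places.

Signed shortest Δλ from +103.08° to -169.16° is +87.76°.
Midpoint longitude = +103.08° + (+87.76°)/2 = +103.08° + 43.88° = +146.96°.
(The naïve average (+103.08 + -169.16)/2 = -33.04° is on the wrong side of the globe.)

146.96°E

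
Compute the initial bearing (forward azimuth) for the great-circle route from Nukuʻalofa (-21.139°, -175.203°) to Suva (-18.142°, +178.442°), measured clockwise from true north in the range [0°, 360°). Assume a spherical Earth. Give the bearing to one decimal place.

295.5°

Δλ = 178.442 − -175.203 = 353.645°; wrapped into (−180°, 180°]: -6.355°.
θ = atan2( sin Δλ · cos φ₂ , cos φ₁ · sin φ₂ − sin φ₁ · cos φ₂ · cos Δλ )
  = atan2(-0.10519, 0.05018) = -64.497° → normalised to [0°, 360°): 295.503°.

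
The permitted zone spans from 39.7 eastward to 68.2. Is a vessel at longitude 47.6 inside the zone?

Yes

Band width going east from +39.7° to +68.2°: ((68.2 − 39.7) mod 360) = 28.5°.
Offset of +47.6° east of the west edge: ((47.6 − 39.7) mod 360) = 7.9°.
7.9° ≤ 28.5° ⇒ inside.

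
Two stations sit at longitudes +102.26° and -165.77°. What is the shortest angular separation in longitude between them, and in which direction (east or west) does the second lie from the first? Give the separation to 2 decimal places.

91.97° east

Raw difference: -165.77 − 102.26 = -268.03°.
Normalise into (−180°, 180°]: -268.03° + 360° = 91.97°.
Positive ⇒ the second point lies to the east; separation 91.97°.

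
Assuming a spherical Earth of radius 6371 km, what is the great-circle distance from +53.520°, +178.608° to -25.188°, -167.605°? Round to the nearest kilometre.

8852 km

Δλ = -167.605 − 178.608 = -346.213°; wrapped into (−180°, 180°]: 13.787°.
Δφ = -25.188 − 53.520 = -78.708°.
a = sin²(Δφ/2) + cos φ₁ · cos φ₂ · sin²(Δλ/2) = 0.409846.
c = 2·atan2(√a, √(1−a)) = 1.38950 rad → d = 6371·c ≈ 8852.48 km.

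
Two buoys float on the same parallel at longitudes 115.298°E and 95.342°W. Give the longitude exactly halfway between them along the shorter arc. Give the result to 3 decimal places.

Signed shortest Δλ from +115.298° to -95.342° is +149.360°.
Midpoint longitude = +115.298° + (+149.360°)/2 = +115.298° + 74.680° = +189.978°.
Normalise into (−180°, 180°]: -170.022°.
(The naïve average (+115.298 + -95.342)/2 = 9.978° is on the wrong side of the globe.)

170.022°W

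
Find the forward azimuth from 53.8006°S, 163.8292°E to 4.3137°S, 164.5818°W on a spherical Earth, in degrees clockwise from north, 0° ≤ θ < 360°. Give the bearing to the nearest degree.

39°

Δλ = -164.5818 − 163.8292 = -328.4110°; wrapped into (−180°, 180°]: 31.5890°.
θ = atan2( sin Δλ · cos φ₂ , cos φ₁ · sin φ₂ − sin φ₁ · cos φ₂ · cos Δλ )
  = atan2(0.52234, 0.64103) = 39.175° → normalised to [0°, 360°): 39.175°.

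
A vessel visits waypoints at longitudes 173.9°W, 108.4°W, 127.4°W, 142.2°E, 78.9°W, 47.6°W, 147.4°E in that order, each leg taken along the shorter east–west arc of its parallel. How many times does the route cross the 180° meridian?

Leg 1: -173.9° → -108.4°, shortest Δλ = 65.5° (east) — does not cross 180°.
Leg 2: -108.4° → -127.4°, shortest Δλ = -19.0° (west) — does not cross 180°.
Leg 3: -127.4° → +142.2°, shortest Δλ = -90.4° (west) — crosses 180°.
Leg 4: +142.2° → -78.9°, shortest Δλ = 138.9° (east) — crosses 180°.
Leg 5: -78.9° → -47.6°, shortest Δλ = 31.3° (east) — does not cross 180°.
Leg 6: -47.6° → +147.4°, shortest Δλ = -165.0° (west) — crosses 180°.
Total crossings: 3.

3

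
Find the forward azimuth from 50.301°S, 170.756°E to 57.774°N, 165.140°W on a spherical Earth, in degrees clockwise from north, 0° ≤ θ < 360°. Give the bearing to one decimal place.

Δλ = -165.140 − 170.756 = -335.896°; wrapped into (−180°, 180°]: 24.104°.
θ = atan2( sin Δλ · cos φ₂ , cos φ₁ · sin φ₂ − sin φ₁ · cos φ₂ · cos Δλ )
  = atan2(0.21778, 0.91488) = 13.390° → normalised to [0°, 360°): 13.390°.

13.4°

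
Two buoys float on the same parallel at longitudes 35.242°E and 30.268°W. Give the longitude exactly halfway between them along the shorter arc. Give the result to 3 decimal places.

Signed shortest Δλ from +35.242° to -30.268° is -65.510°.
Midpoint longitude = +35.242° + (-65.510°)/2 = +35.242° − 32.755° = +2.487°.

2.487°E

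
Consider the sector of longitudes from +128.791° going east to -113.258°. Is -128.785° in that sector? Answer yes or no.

Yes

Band width going east from +128.791° to -113.258°: ((-113.258 − 128.791) mod 360) = 117.951°.
Offset of -128.785° east of the west edge: ((-128.785 − 128.791) mod 360) = 102.424°.
102.424° ≤ 117.951° ⇒ inside.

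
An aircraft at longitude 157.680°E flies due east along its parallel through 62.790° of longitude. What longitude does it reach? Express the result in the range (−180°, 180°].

139.530°W

Start at +157.680°; shift +62.790° → +220.470°.
+220.470° lies outside (−180°, 180°]; subtract 360° → -139.530°.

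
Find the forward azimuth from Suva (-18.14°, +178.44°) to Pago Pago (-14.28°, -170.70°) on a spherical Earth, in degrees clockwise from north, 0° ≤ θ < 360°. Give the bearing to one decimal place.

71.3°

Δλ = -170.70 − 178.44 = -349.14°; wrapped into (−180°, 180°]: 10.86°.
θ = atan2( sin Δλ · cos φ₂ , cos φ₁ · sin φ₂ − sin φ₁ · cos φ₂ · cos Δλ )
  = atan2(0.18259, 0.06192) = 71.268° → normalised to [0°, 360°): 71.268°.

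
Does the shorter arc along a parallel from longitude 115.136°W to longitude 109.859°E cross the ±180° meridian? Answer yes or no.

Yes

Naïve |109.859 − -115.136| = 224.995° > 180°, so the shorter arc goes the other way round — across 180°.
Signed shortest Δλ = ((109.859 − -115.136 + 180) mod 360) − 180 = -135.005°.
Going west by 135.005° from -115.136° passes through 180° before reaching +109.859°.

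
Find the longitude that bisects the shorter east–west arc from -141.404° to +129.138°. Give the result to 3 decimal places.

Signed shortest Δλ from -141.404° to +129.138° is -89.458°.
Midpoint longitude = -141.404° + (-89.458°)/2 = -141.404° − 44.729° = -186.133°.
Normalise into (−180°, 180°]: +173.867°.
(The naïve average (-141.404 + +129.138)/2 = -6.133° is on the wrong side of the globe.)

+173.867°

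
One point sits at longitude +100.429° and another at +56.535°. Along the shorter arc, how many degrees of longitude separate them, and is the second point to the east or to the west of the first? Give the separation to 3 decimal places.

43.894° west

Raw difference: 56.535 − 100.429 = -43.894°.
Normalise into (−180°, 180°]: -43.894° stays -43.894°.
Negative ⇒ the second point lies to the west; separation 43.894°.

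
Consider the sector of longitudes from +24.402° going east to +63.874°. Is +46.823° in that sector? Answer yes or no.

Yes

Band width going east from +24.402° to +63.874°: ((63.874 − 24.402) mod 360) = 39.472°.
Offset of +46.823° east of the west edge: ((46.823 − 24.402) mod 360) = 22.421°.
22.421° ≤ 39.472° ⇒ inside.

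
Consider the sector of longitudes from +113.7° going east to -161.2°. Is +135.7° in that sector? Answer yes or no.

Band width going east from +113.7° to -161.2°: ((-161.2 − 113.7) mod 360) = 85.1°.
Offset of +135.7° east of the west edge: ((135.7 − 113.7) mod 360) = 22.0°.
22.0° ≤ 85.1° ⇒ inside.

Yes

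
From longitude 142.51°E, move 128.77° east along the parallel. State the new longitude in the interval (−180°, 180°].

88.72°W

Start at +142.51°; shift +128.77° → +271.28°.
+271.28° lies outside (−180°, 180°]; subtract 360° → -88.72°.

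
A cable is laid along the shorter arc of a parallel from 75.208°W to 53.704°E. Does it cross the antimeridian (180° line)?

No

Signed shortest Δλ = ((53.704 − -75.208 + 180) mod 360) − 180 = 128.912°.
Going east by 128.912° from -75.208° reaches +53.704° without touching 180°.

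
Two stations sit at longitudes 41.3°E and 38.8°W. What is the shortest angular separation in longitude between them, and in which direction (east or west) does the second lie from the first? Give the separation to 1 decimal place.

80.1° west

Raw difference: -38.8 − 41.3 = -80.1°.
Normalise into (−180°, 180°]: -80.1° stays -80.1°.
Negative ⇒ the second point lies to the west; separation 80.1°.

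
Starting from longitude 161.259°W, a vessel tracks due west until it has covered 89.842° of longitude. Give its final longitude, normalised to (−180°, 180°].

108.899°E

Start at -161.259°; shift −89.842° → -251.101°.
-251.101° lies outside (−180°, 180°]; add 360° → +108.899°.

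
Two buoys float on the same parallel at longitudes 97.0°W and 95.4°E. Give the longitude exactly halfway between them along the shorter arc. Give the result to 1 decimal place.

Signed shortest Δλ from -97.0° to +95.4° is -167.6°.
Midpoint longitude = -97.0° + (-167.6°)/2 = -97.0° − 83.8° = -180.8°.
Normalise into (−180°, 180°]: +179.2°.
(The naïve average (-97.0 + +95.4)/2 = -0.8° is on the wrong side of the globe.)

179.2°E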